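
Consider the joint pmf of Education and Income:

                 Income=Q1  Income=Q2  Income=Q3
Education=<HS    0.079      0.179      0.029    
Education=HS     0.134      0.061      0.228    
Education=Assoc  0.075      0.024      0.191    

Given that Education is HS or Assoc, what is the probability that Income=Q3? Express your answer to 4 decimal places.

P(Education=HS) = 0.134 + 0.061 + 0.228 = 0.423.
P(Education=Assoc) = 0.075 + 0.024 + 0.191 = 0.290.
P(Education ∈ {HS, Assoc}) = 0.423 + 0.290 = 0.713; P(Income=Q3, Education ∈ {HS, Assoc}) = 0.228 + 0.191 = 0.419.
P(Income=Q3 | Education ∈ {HS, Assoc}) = 0.419/0.713 = 0.5877.

0.5877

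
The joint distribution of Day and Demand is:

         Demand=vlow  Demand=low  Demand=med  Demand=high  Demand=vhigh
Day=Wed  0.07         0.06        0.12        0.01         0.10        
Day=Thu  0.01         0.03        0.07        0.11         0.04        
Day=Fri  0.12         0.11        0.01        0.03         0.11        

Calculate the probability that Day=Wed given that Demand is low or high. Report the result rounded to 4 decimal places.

P(Demand=low) = 0.06 + 0.03 + 0.11 = 0.20.
P(Demand=high) = 0.01 + 0.11 + 0.03 = 0.15.
P(Demand ∈ {low, high}) = 0.20 + 0.15 = 0.35; P(Day=Wed, Demand ∈ {low, high}) = 0.06 + 0.01 = 0.07.
P(Day=Wed | Demand ∈ {low, high}) = 0.07/0.35 = 0.2000.

0.2000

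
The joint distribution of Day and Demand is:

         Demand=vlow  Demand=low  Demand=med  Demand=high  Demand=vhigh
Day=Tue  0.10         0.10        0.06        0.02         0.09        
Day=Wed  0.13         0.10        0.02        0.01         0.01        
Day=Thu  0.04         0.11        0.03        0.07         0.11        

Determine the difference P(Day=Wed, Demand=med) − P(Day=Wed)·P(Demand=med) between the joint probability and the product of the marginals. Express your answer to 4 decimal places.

-0.0097

P(Day=Wed) = 0.13 + 0.10 + 0.02 + 0.01 + 0.01 = 0.27.
P(Demand=med) = 0.06 + 0.02 + 0.03 = 0.11.
P(Day=Wed, Demand=med) − P(Day=Wed)P(Demand=med) = 0.02 − 0.27×0.11 = -0.0097.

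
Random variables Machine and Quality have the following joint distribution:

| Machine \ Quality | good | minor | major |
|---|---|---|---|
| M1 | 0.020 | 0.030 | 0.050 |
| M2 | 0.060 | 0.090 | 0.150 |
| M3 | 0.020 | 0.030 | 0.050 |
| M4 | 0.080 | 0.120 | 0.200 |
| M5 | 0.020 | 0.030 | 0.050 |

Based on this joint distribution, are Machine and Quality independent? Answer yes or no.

Every cell satisfies P(Machine,Quality) = P(Machine)·P(Quality). For instance P(Machine=M2) = 0.300, P(Quality=major) = 0.500, and 0.300×0.500 = 0.150 matches the joint entry. So Machine and Quality are independent.

yes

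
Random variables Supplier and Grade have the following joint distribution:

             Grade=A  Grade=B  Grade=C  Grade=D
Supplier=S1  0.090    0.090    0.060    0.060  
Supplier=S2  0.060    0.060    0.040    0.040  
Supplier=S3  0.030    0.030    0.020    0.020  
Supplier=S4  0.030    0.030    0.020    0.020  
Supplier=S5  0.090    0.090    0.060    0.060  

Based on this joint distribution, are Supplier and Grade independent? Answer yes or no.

yes

Every cell satisfies P(Supplier,Grade) = P(Supplier)·P(Grade). For instance P(Supplier=S5) = 0.300, P(Grade=C) = 0.200, and 0.300×0.200 = 0.060 matches the joint entry. So Supplier and Grade are independent.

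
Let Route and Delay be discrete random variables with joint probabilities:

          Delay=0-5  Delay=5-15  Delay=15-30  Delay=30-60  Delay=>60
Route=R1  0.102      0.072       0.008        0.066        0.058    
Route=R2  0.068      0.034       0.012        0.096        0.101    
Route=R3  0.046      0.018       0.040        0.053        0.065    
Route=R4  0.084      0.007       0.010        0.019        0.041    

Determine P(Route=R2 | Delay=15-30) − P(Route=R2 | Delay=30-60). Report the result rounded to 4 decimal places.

-0.2388

P(Delay=15-30) = 0.008 + 0.012 + 0.040 + 0.010 = 0.070; P(Route=R2 | Delay=15-30) = 0.012/0.070 = 0.17143.
P(Delay=30-60) = 0.066 + 0.096 + 0.053 + 0.019 = 0.234; P(Route=R2 | Delay=30-60) = 0.096/0.234 = 0.41026.
Difference = -0.2388.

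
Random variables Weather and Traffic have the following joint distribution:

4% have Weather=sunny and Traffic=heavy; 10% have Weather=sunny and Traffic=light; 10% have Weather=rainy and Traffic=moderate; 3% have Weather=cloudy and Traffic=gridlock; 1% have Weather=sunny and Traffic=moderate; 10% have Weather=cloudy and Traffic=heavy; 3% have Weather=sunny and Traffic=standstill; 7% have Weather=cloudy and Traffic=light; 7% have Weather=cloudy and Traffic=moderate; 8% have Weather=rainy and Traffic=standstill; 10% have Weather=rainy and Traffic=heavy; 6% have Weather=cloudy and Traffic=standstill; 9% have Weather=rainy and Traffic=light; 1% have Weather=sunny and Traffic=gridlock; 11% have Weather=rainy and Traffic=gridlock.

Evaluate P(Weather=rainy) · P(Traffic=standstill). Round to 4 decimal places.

P(Weather=rainy) = 0.09 + 0.10 + 0.10 + 0.11 + 0.08 = 0.48.
P(Traffic=standstill) = 0.03 + 0.06 + 0.08 = 0.17.
Product: 0.48 × 0.17 = 0.0816.

0.0816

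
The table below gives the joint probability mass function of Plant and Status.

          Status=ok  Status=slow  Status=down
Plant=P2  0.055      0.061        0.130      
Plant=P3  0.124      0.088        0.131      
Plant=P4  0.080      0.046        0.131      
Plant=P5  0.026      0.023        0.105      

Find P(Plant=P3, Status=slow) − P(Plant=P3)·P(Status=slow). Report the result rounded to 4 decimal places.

P(Plant=P3) = 0.124 + 0.088 + 0.131 = 0.343.
P(Status=slow) = 0.061 + 0.088 + 0.046 + 0.023 = 0.218.
P(Plant=P3, Status=slow) − P(Plant=P3)P(Status=slow) = 0.088 − 0.343×0.218 = 0.0132.

0.0132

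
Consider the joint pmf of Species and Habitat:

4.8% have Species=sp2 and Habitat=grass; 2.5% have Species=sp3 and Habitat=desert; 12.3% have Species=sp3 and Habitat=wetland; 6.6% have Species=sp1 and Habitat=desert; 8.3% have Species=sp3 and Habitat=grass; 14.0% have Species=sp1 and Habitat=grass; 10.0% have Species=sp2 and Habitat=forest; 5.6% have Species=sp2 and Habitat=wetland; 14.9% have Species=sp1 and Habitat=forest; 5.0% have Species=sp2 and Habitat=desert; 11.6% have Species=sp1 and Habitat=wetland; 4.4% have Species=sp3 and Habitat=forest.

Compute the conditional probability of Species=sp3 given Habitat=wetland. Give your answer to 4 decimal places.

P(Habitat=wetland) = 0.116 + 0.056 + 0.123 = 0.295.
P(Species=sp3 | Habitat=wetland) = 0.123/0.295 = 0.4169.

0.4169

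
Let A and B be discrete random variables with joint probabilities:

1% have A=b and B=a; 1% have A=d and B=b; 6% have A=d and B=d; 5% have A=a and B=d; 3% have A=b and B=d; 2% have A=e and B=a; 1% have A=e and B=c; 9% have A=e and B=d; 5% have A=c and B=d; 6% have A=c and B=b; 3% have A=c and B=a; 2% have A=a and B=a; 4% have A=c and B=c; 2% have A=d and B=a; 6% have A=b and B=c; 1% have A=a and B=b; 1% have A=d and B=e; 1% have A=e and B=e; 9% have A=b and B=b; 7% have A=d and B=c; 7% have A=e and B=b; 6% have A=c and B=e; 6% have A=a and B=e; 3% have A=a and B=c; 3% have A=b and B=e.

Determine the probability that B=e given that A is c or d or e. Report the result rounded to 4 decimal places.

0.1311

P(A=c) = 0.03 + 0.06 + 0.04 + 0.05 + 0.06 = 0.24.
P(A=d) = 0.02 + 0.01 + 0.07 + 0.06 + 0.01 = 0.17.
P(A=e) = 0.02 + 0.07 + 0.01 + 0.09 + 0.01 = 0.20.
P(A ∈ {c, d, e}) = 0.24 + 0.17 + 0.20 = 0.61; P(B=e, A ∈ {c, d, e}) = 0.06 + 0.01 + 0.01 = 0.08.
P(B=e | A ∈ {c, d, e}) = 0.08/0.61 = 0.1311.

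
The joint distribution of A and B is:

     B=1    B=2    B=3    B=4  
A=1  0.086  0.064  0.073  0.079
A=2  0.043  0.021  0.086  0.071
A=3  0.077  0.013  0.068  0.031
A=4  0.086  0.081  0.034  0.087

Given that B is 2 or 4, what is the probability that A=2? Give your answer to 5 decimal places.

P(B=2) = 0.064 + 0.021 + 0.013 + 0.081 = 0.179.
P(B=4) = 0.079 + 0.071 + 0.031 + 0.087 = 0.268.
P(B ∈ {2, 4}) = 0.179 + 0.268 = 0.447; P(A=2, B ∈ {2, 4}) = 0.021 + 0.071 = 0.092.
P(A=2 | B ∈ {2, 4}) = 0.092/0.447 = 0.20582.

0.20582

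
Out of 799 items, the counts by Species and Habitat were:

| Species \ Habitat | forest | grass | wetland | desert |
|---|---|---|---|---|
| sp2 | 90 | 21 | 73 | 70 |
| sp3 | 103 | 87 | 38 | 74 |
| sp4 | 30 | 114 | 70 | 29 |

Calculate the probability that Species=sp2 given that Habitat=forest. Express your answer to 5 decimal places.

0.40359

Total with Habitat=forest: 90 + 103 + 30 = 223.
P(Species=sp2 | Habitat=forest) = 90/223 = 0.40359.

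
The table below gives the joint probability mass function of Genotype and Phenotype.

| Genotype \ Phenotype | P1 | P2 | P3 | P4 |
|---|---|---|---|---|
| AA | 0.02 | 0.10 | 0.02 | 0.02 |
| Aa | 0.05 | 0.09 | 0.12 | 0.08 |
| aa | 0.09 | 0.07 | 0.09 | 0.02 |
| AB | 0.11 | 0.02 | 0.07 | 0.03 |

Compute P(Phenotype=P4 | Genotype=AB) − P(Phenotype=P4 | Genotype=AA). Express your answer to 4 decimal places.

0.0054

P(Genotype=AB) = 0.11 + 0.02 + 0.07 + 0.03 = 0.23; P(Phenotype=P4 | Genotype=AB) = 0.03/0.23 = 0.13043.
P(Genotype=AA) = 0.02 + 0.10 + 0.02 + 0.02 = 0.16; P(Phenotype=P4 | Genotype=AA) = 0.02/0.16 = 0.12500.
Difference = 0.0054.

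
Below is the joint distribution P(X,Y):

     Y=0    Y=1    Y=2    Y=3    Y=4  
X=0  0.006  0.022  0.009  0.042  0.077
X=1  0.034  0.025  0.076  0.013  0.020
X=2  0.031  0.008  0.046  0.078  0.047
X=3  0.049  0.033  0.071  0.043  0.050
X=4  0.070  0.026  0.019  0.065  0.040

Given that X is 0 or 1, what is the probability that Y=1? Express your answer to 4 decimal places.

0.1451

P(X=0) = 0.006 + 0.022 + 0.009 + 0.042 + 0.077 = 0.156.
P(X=1) = 0.034 + 0.025 + 0.076 + 0.013 + 0.020 = 0.168.
P(X ∈ {0, 1}) = 0.156 + 0.168 = 0.324; P(Y=1, X ∈ {0, 1}) = 0.022 + 0.025 = 0.047.
P(Y=1 | X ∈ {0, 1}) = 0.047/0.324 = 0.1451.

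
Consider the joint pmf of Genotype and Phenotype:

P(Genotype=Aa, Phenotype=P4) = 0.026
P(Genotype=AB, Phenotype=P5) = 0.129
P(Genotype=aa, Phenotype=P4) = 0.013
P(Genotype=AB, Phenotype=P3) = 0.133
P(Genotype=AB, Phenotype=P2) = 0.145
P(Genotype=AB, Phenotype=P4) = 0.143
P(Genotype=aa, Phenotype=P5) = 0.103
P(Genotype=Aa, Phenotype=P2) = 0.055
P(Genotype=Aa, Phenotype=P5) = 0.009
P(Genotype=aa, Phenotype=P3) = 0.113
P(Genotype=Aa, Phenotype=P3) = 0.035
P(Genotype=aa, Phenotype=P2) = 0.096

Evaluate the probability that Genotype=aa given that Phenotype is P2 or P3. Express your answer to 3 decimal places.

P(Phenotype=P2) = 0.055 + 0.096 + 0.145 = 0.296.
P(Phenotype=P3) = 0.035 + 0.113 + 0.133 = 0.281.
P(Phenotype ∈ {P2, P3}) = 0.296 + 0.281 = 0.577; P(Genotype=aa, Phenotype ∈ {P2, P3}) = 0.096 + 0.113 = 0.209.
P(Genotype=aa | Phenotype ∈ {P2, P3}) = 0.209/0.577 = 0.362.

0.362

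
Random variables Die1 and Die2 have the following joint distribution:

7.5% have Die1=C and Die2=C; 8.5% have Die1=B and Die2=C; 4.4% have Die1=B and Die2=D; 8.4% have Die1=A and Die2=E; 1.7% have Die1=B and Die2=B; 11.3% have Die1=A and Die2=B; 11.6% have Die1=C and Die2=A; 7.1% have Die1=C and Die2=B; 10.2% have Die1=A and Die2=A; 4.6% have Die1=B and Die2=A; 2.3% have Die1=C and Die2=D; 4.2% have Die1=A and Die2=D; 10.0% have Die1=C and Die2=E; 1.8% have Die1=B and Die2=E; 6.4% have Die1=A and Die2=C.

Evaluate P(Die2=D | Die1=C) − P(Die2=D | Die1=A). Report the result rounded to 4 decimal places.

P(Die1=C) = 0.116 + 0.071 + 0.075 + 0.023 + 0.100 = 0.385; P(Die2=D | Die1=C) = 0.023/0.385 = 0.05974.
P(Die1=A) = 0.102 + 0.113 + 0.064 + 0.042 + 0.084 = 0.405; P(Die2=D | Die1=A) = 0.042/0.405 = 0.10370.
Difference = -0.0440.

-0.0440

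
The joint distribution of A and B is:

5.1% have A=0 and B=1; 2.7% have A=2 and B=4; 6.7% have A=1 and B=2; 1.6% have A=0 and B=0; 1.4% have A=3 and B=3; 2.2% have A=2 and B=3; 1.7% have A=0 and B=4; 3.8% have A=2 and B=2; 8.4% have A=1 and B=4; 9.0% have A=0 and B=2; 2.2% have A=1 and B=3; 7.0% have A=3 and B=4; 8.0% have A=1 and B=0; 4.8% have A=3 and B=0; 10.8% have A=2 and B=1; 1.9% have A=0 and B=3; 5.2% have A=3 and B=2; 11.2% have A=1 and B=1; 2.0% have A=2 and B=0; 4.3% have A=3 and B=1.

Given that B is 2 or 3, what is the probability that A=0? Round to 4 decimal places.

P(B=2) = 0.090 + 0.067 + 0.038 + 0.052 = 0.247.
P(B=3) = 0.019 + 0.022 + 0.022 + 0.014 = 0.077.
P(B ∈ {2, 3}) = 0.247 + 0.077 = 0.324; P(A=0, B ∈ {2, 3}) = 0.090 + 0.019 = 0.109.
P(A=0 | B ∈ {2, 3}) = 0.109/0.324 = 0.3364.

0.3364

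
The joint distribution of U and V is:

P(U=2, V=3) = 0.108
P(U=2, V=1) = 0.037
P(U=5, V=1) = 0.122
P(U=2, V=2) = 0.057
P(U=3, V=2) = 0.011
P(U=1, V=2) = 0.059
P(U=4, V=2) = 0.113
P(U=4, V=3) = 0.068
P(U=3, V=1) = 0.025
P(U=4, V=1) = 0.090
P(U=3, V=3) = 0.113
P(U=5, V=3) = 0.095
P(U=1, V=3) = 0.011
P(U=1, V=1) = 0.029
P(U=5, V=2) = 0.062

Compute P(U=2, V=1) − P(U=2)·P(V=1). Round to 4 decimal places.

-0.0242

P(U=2) = 0.037 + 0.057 + 0.108 = 0.202.
P(V=1) = 0.029 + 0.037 + 0.025 + 0.090 + 0.122 = 0.303.
P(U=2, V=1) − P(U=2)P(V=1) = 0.037 − 0.202×0.303 = -0.0242.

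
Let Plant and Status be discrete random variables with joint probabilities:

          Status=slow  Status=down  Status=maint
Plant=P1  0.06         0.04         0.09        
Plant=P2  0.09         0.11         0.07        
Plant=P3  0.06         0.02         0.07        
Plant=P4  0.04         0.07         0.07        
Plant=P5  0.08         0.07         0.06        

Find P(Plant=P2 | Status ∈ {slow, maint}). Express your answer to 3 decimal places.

P(Status=slow) = 0.06 + 0.09 + 0.06 + 0.04 + 0.08 = 0.33.
P(Status=maint) = 0.09 + 0.07 + 0.07 + 0.07 + 0.06 = 0.36.
P(Status ∈ {slow, maint}) = 0.33 + 0.36 = 0.69; P(Plant=P2, Status ∈ {slow, maint}) = 0.09 + 0.07 = 0.16.
P(Plant=P2 | Status ∈ {slow, maint}) = 0.16/0.69 = 0.232.

0.232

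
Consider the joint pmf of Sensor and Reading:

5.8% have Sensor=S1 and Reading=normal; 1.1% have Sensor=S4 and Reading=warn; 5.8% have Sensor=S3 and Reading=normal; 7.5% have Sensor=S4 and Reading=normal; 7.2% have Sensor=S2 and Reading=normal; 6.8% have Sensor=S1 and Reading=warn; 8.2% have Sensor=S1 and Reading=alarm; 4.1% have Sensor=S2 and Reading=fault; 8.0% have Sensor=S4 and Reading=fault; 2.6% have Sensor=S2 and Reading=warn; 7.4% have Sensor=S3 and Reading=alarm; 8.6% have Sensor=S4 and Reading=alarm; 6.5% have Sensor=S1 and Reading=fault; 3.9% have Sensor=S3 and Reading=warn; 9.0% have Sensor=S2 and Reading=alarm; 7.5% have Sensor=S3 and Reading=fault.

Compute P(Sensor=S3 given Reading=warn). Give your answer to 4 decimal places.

P(Reading=warn) = 0.068 + 0.026 + 0.039 + 0.011 = 0.144.
P(Sensor=S3 | Reading=warn) = 0.039/0.144 = 0.2708.

0.2708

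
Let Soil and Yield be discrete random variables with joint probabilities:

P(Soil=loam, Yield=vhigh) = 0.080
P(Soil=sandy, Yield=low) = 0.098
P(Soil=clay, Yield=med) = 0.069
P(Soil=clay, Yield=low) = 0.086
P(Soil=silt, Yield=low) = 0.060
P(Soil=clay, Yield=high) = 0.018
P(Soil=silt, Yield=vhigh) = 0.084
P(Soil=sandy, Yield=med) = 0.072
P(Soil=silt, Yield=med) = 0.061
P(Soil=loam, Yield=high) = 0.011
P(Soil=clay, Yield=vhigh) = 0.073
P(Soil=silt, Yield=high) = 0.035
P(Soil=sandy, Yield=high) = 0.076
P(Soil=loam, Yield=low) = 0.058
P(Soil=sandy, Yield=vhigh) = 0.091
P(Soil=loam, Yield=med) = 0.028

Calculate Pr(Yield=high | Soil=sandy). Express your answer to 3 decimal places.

P(Soil=sandy) = 0.098 + 0.072 + 0.076 + 0.091 = 0.337.
P(Yield=high | Soil=sandy) = 0.076/0.337 = 0.226.

0.226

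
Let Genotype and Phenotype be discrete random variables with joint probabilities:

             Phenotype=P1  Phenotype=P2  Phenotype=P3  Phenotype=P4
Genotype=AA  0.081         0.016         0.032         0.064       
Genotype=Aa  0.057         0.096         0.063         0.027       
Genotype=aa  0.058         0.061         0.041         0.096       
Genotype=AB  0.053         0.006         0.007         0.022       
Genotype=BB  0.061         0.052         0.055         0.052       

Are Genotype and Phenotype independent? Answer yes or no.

P(Genotype=Aa) = 0.243 and P(Phenotype=P2) = 0.231, so their product is 0.05613, but P(Genotype=Aa, Phenotype=P2) = 0.096. Since these differ, Genotype and Phenotype are not independent.

no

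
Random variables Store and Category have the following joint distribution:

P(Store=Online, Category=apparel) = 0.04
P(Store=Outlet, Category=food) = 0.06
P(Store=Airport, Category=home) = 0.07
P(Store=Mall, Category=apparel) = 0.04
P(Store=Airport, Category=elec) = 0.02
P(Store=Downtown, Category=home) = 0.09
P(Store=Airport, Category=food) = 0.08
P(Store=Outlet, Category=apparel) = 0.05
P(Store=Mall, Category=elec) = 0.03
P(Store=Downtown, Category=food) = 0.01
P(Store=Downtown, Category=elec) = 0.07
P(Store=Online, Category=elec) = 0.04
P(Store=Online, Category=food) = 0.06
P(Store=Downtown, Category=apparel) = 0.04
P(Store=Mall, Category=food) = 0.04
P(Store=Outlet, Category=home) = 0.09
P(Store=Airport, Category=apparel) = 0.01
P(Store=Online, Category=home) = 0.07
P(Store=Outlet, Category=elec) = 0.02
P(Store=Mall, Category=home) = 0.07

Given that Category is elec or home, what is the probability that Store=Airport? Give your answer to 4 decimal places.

0.1579

P(Category=elec) = 0.07 + 0.03 + 0.02 + 0.02 + 0.04 = 0.18.
P(Category=home) = 0.09 + 0.07 + 0.07 + 0.09 + 0.07 = 0.39.
P(Category ∈ {elec, home}) = 0.18 + 0.39 = 0.57; P(Store=Airport, Category ∈ {elec, home}) = 0.02 + 0.07 = 0.09.
P(Store=Airport | Category ∈ {elec, home}) = 0.09/0.57 = 0.1579.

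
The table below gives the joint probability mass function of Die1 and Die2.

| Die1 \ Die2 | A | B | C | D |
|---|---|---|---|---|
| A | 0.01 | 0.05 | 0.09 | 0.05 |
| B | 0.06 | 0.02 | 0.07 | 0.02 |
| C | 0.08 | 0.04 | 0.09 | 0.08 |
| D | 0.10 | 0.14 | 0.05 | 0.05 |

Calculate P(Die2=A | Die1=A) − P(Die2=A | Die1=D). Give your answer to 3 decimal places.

-0.244

P(Die1=A) = 0.01 + 0.05 + 0.09 + 0.05 = 0.20; P(Die2=A | Die1=A) = 0.01/0.20 = 0.0500.
P(Die1=D) = 0.10 + 0.14 + 0.05 + 0.05 = 0.34; P(Die2=A | Die1=D) = 0.10/0.34 = 0.2941.
Difference = -0.244.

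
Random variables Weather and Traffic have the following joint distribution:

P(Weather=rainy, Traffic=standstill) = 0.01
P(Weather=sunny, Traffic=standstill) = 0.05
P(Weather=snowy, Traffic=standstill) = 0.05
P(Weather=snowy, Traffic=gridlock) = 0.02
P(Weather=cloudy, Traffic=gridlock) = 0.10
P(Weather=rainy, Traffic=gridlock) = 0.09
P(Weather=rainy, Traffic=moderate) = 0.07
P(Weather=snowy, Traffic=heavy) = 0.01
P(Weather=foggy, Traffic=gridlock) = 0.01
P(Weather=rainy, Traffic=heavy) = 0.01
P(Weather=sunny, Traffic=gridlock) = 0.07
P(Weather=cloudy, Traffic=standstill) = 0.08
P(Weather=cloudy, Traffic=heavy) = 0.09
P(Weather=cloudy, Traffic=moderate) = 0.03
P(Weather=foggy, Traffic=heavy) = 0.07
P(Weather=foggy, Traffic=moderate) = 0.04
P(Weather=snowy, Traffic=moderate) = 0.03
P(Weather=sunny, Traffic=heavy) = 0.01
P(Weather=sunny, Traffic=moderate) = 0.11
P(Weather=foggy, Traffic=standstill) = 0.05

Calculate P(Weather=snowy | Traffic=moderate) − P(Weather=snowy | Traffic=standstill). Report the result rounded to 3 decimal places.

P(Traffic=moderate) = 0.11 + 0.03 + 0.07 + 0.03 + 0.04 = 0.28; P(Weather=snowy | Traffic=moderate) = 0.03/0.28 = 0.1071.
P(Traffic=standstill) = 0.05 + 0.08 + 0.01 + 0.05 + 0.05 = 0.24; P(Weather=snowy | Traffic=standstill) = 0.05/0.24 = 0.2083.
Difference = -0.101.

-0.101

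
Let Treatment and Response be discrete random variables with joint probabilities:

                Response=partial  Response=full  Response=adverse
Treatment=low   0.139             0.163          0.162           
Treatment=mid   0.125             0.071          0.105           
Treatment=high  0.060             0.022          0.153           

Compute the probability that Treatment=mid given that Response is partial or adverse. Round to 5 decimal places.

0.30914

P(Response=partial) = 0.139 + 0.125 + 0.060 = 0.324.
P(Response=adverse) = 0.162 + 0.105 + 0.153 = 0.420.
P(Response ∈ {partial, adverse}) = 0.324 + 0.420 = 0.744; P(Treatment=mid, Response ∈ {partial, adverse}) = 0.125 + 0.105 = 0.230.
P(Treatment=mid | Response ∈ {partial, adverse}) = 0.230/0.744 = 0.30914.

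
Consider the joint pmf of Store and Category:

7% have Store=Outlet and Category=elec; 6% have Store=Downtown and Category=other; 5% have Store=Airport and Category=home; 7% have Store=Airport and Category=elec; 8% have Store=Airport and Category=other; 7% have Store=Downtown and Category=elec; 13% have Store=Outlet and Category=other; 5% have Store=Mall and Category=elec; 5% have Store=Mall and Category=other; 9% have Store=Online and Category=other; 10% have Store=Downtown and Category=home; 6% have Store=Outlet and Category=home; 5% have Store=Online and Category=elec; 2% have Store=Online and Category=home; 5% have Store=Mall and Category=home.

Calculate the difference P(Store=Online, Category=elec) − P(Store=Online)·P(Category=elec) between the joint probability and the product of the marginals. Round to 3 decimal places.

P(Store=Online) = 0.05 + 0.02 + 0.09 = 0.16.
P(Category=elec) = 0.07 + 0.05 + 0.07 + 0.07 + 0.05 = 0.31.
P(Store=Online, Category=elec) − P(Store=Online)P(Category=elec) = 0.05 − 0.16×0.31 = 0.000.

0.000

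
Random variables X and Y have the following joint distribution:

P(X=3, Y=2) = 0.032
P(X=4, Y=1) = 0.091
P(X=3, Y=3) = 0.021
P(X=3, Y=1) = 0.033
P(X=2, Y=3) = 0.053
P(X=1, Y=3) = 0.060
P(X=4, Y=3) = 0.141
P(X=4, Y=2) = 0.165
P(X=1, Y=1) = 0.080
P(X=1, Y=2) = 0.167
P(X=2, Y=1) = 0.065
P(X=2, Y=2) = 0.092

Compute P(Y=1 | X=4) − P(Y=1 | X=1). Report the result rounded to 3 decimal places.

-0.031

P(X=4) = 0.091 + 0.165 + 0.141 = 0.397; P(Y=1 | X=4) = 0.091/0.397 = 0.2292.
P(X=1) = 0.080 + 0.167 + 0.060 = 0.307; P(Y=1 | X=1) = 0.080/0.307 = 0.2606.
Difference = -0.031.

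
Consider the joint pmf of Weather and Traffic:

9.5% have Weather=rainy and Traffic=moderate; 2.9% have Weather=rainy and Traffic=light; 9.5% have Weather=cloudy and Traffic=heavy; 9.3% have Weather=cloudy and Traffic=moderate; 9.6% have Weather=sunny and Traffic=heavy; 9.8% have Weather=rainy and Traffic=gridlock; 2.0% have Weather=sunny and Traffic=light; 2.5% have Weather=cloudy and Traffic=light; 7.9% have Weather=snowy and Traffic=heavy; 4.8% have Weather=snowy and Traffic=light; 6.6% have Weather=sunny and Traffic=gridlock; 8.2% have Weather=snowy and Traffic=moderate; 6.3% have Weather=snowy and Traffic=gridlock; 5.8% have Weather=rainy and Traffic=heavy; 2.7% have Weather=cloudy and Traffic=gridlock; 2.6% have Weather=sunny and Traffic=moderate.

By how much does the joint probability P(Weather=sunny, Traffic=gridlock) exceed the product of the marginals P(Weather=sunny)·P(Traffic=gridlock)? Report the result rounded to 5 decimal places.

0.01317

P(Weather=sunny) = 0.020 + 0.026 + 0.096 + 0.066 = 0.208.
P(Traffic=gridlock) = 0.066 + 0.027 + 0.098 + 0.063 = 0.254.
P(Weather=sunny, Traffic=gridlock) − P(Weather=sunny)P(Traffic=gridlock) = 0.066 − 0.208×0.254 = 0.01317.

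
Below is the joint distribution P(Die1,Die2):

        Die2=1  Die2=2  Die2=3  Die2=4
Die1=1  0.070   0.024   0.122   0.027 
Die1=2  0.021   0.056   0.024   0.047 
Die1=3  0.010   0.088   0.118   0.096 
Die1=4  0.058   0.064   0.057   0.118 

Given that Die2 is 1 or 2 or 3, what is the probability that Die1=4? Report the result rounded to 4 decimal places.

P(Die2=1) = 0.070 + 0.021 + 0.010 + 0.058 = 0.159.
P(Die2=2) = 0.024 + 0.056 + 0.088 + 0.064 = 0.232.
P(Die2=3) = 0.122 + 0.024 + 0.118 + 0.057 = 0.321.
P(Die2 ∈ {1, 2, 3}) = 0.159 + 0.232 + 0.321 = 0.712; P(Die1=4, Die2 ∈ {1, 2, 3}) = 0.058 + 0.064 + 0.057 = 0.179.
P(Die1=4 | Die2 ∈ {1, 2, 3}) = 0.179/0.712 = 0.2514.

0.2514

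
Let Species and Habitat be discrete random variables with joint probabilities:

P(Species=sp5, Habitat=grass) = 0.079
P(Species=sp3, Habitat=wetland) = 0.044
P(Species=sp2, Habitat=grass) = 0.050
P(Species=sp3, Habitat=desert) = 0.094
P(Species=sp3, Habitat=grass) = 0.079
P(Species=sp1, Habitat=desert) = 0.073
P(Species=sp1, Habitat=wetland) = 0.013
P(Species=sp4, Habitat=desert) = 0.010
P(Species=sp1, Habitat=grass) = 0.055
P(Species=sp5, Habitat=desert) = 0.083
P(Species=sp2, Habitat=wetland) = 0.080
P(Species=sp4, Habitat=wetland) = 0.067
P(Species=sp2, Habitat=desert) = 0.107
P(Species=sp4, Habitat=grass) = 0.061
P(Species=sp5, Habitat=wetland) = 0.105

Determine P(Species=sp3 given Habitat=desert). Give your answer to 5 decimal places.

P(Habitat=desert) = 0.073 + 0.107 + 0.094 + 0.010 + 0.083 = 0.367.
P(Species=sp3 | Habitat=desert) = 0.094/0.367 = 0.25613.

0.25613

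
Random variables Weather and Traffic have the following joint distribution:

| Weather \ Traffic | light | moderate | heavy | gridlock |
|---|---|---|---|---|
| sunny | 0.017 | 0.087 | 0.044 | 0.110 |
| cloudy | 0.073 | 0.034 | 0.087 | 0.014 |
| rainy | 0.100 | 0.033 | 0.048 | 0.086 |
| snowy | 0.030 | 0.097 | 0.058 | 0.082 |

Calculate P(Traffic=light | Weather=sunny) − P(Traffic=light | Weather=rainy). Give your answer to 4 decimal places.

P(Weather=sunny) = 0.017 + 0.087 + 0.044 + 0.110 = 0.258; P(Traffic=light | Weather=sunny) = 0.017/0.258 = 0.06589.
P(Weather=rainy) = 0.100 + 0.033 + 0.048 + 0.086 = 0.267; P(Traffic=light | Weather=rainy) = 0.100/0.267 = 0.37453.
Difference = -0.3086.

-0.3086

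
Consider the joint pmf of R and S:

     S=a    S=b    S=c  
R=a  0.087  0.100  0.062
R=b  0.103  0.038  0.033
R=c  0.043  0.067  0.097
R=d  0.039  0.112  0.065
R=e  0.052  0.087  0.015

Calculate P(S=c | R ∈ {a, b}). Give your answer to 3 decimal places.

P(R=a) = 0.087 + 0.100 + 0.062 = 0.249.
P(R=b) = 0.103 + 0.038 + 0.033 = 0.174.
P(R ∈ {a, b}) = 0.249 + 0.174 = 0.423; P(S=c, R ∈ {a, b}) = 0.062 + 0.033 = 0.095.
P(S=c | R ∈ {a, b}) = 0.095/0.423 = 0.225.

0.225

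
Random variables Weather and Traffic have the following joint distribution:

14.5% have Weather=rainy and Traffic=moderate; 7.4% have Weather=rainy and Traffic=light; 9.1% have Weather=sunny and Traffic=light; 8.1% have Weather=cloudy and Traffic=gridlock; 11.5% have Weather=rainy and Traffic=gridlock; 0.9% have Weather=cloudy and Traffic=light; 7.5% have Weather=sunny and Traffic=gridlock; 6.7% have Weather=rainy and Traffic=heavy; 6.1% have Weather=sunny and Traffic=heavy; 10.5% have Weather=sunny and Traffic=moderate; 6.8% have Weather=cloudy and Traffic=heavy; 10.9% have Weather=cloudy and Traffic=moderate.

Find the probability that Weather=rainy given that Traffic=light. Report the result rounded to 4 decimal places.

P(Traffic=light) = 0.091 + 0.009 + 0.074 = 0.174.
P(Weather=rainy | Traffic=light) = 0.074/0.174 = 0.4253.

0.4253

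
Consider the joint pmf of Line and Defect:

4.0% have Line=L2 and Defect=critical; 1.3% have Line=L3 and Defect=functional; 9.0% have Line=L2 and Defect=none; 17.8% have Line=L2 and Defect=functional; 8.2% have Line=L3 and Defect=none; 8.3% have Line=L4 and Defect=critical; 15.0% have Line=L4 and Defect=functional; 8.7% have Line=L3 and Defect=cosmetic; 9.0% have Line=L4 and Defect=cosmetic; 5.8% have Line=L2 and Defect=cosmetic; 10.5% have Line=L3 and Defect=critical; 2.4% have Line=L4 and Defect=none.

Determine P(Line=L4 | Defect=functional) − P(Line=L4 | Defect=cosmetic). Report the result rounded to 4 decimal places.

0.0569

P(Defect=functional) = 0.178 + 0.013 + 0.150 = 0.341; P(Line=L4 | Defect=functional) = 0.150/0.341 = 0.43988.
P(Defect=cosmetic) = 0.058 + 0.087 + 0.090 = 0.235; P(Line=L4 | Defect=cosmetic) = 0.090/0.235 = 0.38298.
Difference = 0.0569.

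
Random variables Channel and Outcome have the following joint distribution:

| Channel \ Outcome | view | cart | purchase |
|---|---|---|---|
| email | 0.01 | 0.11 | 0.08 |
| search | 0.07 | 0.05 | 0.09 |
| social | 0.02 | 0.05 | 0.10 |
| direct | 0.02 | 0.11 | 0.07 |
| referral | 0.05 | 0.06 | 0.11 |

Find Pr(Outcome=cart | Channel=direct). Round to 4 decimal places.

P(Channel=direct) = 0.02 + 0.11 + 0.07 = 0.20.
P(Outcome=cart | Channel=direct) = 0.11/0.20 = 0.5500.

0.5500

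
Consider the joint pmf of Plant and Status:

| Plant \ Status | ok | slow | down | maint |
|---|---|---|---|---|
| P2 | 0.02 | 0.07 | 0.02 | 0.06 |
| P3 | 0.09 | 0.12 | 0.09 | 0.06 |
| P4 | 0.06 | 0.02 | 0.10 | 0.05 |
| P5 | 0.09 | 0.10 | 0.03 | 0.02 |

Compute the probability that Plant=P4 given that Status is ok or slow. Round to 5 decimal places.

0.14035

P(Status=ok) = 0.02 + 0.09 + 0.06 + 0.09 = 0.26.
P(Status=slow) = 0.07 + 0.12 + 0.02 + 0.10 = 0.31.
P(Status ∈ {ok, slow}) = 0.26 + 0.31 = 0.57; P(Plant=P4, Status ∈ {ok, slow}) = 0.06 + 0.02 = 0.08.
P(Plant=P4 | Status ∈ {ok, slow}) = 0.08/0.57 = 0.14035.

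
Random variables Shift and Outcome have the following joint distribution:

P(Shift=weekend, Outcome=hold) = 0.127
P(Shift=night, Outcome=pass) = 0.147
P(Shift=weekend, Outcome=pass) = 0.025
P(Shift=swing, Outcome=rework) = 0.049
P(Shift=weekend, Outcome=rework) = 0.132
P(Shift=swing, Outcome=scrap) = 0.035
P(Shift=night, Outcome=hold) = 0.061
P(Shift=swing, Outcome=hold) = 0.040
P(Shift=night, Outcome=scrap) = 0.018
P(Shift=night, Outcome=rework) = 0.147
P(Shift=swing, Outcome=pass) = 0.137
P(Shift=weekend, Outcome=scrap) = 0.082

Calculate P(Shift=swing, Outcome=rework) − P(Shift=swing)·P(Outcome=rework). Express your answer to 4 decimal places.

P(Shift=swing) = 0.137 + 0.049 + 0.035 + 0.040 = 0.261.
P(Outcome=rework) = 0.049 + 0.147 + 0.132 = 0.328.
P(Shift=swing, Outcome=rework) − P(Shift=swing)P(Outcome=rework) = 0.049 − 0.261×0.328 = -0.0366.

-0.0366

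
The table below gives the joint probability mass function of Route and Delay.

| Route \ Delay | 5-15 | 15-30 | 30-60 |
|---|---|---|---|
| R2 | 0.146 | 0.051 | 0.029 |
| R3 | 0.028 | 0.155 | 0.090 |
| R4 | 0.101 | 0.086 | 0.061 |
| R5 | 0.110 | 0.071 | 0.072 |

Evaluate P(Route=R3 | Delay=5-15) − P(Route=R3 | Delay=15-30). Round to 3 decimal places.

P(Delay=5-15) = 0.146 + 0.028 + 0.101 + 0.110 = 0.385; P(Route=R3 | Delay=5-15) = 0.028/0.385 = 0.0727.
P(Delay=15-30) = 0.051 + 0.155 + 0.086 + 0.071 = 0.363; P(Route=R3 | Delay=15-30) = 0.155/0.363 = 0.4270.
Difference = -0.354.

-0.354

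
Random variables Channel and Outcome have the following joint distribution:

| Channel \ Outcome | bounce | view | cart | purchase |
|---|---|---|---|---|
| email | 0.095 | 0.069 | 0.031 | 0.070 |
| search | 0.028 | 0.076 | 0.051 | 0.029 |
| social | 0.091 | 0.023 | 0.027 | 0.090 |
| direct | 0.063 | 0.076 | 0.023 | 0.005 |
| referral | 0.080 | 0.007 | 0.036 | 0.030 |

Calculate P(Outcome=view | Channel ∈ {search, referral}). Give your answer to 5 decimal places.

0.24629

P(Channel=search) = 0.028 + 0.076 + 0.051 + 0.029 = 0.184.
P(Channel=referral) = 0.080 + 0.007 + 0.036 + 0.030 = 0.153.
P(Channel ∈ {search, referral}) = 0.184 + 0.153 = 0.337; P(Outcome=view, Channel ∈ {search, referral}) = 0.076 + 0.007 = 0.083.
P(Outcome=view | Channel ∈ {search, referral}) = 0.083/0.337 = 0.24629.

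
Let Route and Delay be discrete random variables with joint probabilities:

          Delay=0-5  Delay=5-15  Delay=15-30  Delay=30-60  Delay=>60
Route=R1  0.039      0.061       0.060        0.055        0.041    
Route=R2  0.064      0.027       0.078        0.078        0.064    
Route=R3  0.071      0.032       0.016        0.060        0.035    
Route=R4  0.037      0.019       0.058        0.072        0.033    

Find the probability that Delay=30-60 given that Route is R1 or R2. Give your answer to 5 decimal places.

P(Route=R1) = 0.039 + 0.061 + 0.060 + 0.055 + 0.041 = 0.256.
P(Route=R2) = 0.064 + 0.027 + 0.078 + 0.078 + 0.064 = 0.311.
P(Route ∈ {R1, R2}) = 0.256 + 0.311 = 0.567; P(Delay=30-60, Route ∈ {R1, R2}) = 0.055 + 0.078 = 0.133.
P(Delay=30-60 | Route ∈ {R1, R2}) = 0.133/0.567 = 0.23457.

0.23457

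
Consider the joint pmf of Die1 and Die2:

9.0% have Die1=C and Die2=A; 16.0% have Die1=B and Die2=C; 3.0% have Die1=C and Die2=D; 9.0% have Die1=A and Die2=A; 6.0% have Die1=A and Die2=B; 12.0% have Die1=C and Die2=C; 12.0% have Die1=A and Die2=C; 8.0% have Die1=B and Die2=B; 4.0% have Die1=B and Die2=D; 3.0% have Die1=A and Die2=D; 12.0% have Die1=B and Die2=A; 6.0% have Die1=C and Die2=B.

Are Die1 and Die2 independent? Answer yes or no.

yes

Every cell satisfies P(Die1,Die2) = P(Die1)·P(Die2). For instance P(Die1=B) = 0.400, P(Die2=C) = 0.400, and 0.400×0.400 = 0.160 matches the joint entry. So Die1 and Die2 are independent.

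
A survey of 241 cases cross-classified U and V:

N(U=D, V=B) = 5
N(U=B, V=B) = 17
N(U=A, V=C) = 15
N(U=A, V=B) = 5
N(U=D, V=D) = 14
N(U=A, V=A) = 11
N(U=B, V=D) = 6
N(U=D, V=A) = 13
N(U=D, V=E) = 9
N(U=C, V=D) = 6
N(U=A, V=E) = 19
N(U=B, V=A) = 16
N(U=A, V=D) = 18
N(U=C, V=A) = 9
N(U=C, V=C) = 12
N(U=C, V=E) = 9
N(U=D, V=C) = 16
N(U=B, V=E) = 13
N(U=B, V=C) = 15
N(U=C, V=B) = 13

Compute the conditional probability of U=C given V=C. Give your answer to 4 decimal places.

0.2069

Total with V=C: 15 + 15 + 12 + 16 = 58.
P(U=C | V=C) = 12/58 = 0.2069.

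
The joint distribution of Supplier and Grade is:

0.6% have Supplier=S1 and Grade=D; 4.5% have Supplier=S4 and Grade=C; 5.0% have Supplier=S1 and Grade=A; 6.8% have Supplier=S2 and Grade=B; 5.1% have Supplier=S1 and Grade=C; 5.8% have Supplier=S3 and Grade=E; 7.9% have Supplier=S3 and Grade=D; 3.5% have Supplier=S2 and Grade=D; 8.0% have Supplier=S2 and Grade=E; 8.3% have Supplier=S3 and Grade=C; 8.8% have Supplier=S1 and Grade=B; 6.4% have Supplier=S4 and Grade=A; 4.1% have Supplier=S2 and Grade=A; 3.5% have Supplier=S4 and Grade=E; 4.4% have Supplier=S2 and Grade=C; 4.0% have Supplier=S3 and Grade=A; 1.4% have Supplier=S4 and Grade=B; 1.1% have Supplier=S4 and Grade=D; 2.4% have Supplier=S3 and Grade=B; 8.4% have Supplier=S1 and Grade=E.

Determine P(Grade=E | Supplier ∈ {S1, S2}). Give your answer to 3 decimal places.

0.300

P(Supplier=S1) = 0.050 + 0.088 + 0.051 + 0.006 + 0.084 = 0.279.
P(Supplier=S2) = 0.041 + 0.068 + 0.044 + 0.035 + 0.080 = 0.268.
P(Supplier ∈ {S1, S2}) = 0.279 + 0.268 = 0.547; P(Grade=E, Supplier ∈ {S1, S2}) = 0.084 + 0.080 = 0.164.
P(Grade=E | Supplier ∈ {S1, S2}) = 0.164/0.547 = 0.300.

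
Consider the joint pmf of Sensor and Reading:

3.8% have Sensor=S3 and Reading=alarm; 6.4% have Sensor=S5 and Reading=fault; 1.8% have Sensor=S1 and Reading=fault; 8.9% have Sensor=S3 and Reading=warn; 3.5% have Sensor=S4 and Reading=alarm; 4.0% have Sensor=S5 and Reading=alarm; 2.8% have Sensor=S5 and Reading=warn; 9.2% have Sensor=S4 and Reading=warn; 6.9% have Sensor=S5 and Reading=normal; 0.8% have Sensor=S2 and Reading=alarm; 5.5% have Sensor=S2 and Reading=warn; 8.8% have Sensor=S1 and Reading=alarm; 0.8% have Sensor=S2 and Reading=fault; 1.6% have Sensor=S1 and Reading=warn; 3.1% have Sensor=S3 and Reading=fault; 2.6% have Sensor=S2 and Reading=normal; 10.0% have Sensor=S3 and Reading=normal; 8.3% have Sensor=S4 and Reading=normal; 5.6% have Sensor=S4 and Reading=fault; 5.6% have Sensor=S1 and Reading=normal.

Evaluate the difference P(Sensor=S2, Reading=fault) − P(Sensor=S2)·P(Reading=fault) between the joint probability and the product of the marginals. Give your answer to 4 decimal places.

-0.0092

P(Sensor=S2) = 0.026 + 0.055 + 0.008 + 0.008 = 0.097.
P(Reading=fault) = 0.018 + 0.008 + 0.031 + 0.056 + 0.064 = 0.177.
P(Sensor=S2, Reading=fault) − P(Sensor=S2)P(Reading=fault) = 0.008 − 0.097×0.177 = -0.0092.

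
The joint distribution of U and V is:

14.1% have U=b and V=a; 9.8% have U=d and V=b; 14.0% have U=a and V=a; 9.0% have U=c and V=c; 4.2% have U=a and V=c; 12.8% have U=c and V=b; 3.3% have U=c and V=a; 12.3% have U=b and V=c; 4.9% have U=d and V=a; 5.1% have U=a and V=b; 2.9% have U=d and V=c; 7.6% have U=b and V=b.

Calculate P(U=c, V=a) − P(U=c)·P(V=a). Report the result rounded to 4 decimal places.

-0.0581

P(U=c) = 0.033 + 0.128 + 0.090 = 0.251.
P(V=a) = 0.140 + 0.141 + 0.033 + 0.049 = 0.363.
P(U=c, V=a) − P(U=c)P(V=a) = 0.033 − 0.251×0.363 = -0.0581.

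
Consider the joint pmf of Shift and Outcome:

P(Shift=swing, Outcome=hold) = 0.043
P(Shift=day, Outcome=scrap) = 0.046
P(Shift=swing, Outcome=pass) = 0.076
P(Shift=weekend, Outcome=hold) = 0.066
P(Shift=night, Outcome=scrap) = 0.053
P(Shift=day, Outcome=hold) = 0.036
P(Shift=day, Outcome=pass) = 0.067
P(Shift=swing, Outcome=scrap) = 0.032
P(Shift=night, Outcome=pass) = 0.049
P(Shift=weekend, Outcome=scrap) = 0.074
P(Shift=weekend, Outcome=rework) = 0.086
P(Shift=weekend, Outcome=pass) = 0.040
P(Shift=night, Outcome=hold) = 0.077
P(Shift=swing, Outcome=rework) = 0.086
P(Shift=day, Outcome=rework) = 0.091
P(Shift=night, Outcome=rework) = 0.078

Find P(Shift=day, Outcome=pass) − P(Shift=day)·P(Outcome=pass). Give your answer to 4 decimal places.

P(Shift=day) = 0.067 + 0.091 + 0.046 + 0.036 = 0.240.
P(Outcome=pass) = 0.067 + 0.076 + 0.049 + 0.040 = 0.232.
P(Shift=day, Outcome=pass) − P(Shift=day)P(Outcome=pass) = 0.067 − 0.240×0.232 = 0.0113.

0.0113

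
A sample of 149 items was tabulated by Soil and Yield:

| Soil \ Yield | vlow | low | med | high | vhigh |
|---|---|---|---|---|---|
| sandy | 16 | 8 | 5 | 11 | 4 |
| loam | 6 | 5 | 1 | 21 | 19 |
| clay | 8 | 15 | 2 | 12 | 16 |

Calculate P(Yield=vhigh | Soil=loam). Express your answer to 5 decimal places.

0.36538

Total with Soil=loam: 6 + 5 + 1 + 21 + 19 = 52.
P(Yield=vhigh | Soil=loam) = 19/52 = 0.36538.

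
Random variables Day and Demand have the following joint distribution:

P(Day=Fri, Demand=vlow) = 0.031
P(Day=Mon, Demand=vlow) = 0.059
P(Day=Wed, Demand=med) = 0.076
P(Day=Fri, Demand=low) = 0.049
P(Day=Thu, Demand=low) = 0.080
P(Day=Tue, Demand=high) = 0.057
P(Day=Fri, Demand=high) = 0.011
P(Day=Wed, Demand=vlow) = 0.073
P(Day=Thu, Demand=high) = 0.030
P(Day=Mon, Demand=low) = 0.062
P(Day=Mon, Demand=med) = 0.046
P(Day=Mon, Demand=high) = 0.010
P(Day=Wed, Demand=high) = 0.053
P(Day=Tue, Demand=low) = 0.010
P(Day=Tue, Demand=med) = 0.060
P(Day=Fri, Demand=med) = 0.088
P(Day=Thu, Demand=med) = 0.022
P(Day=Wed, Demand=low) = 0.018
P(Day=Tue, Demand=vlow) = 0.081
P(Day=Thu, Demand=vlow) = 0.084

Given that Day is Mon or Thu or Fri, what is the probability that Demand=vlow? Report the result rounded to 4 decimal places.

0.3042

P(Day=Mon) = 0.059 + 0.062 + 0.046 + 0.010 = 0.177.
P(Day=Thu) = 0.084 + 0.080 + 0.022 + 0.030 = 0.216.
P(Day=Fri) = 0.031 + 0.049 + 0.088 + 0.011 = 0.179.
P(Day ∈ {Mon, Thu, Fri}) = 0.177 + 0.216 + 0.179 = 0.572; P(Demand=vlow, Day ∈ {Mon, Thu, Fri}) = 0.059 + 0.084 + 0.031 = 0.174.
P(Demand=vlow | Day ∈ {Mon, Thu, Fri}) = 0.174/0.572 = 0.3042.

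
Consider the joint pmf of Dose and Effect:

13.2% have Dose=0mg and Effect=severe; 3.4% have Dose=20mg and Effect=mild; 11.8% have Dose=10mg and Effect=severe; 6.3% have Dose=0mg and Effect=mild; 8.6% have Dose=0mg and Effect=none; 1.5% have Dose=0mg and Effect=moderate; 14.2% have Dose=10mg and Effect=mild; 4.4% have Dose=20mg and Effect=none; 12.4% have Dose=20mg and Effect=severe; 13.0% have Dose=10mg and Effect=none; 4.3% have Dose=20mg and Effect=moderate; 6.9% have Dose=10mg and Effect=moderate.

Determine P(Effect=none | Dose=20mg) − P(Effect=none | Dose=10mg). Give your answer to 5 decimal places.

P(Dose=20mg) = 0.044 + 0.034 + 0.043 + 0.124 = 0.245; P(Effect=none | Dose=20mg) = 0.044/0.245 = 0.179592.
P(Dose=10mg) = 0.130 + 0.142 + 0.069 + 0.118 = 0.459; P(Effect=none | Dose=10mg) = 0.130/0.459 = 0.283224.
Difference = -0.10363.

-0.10363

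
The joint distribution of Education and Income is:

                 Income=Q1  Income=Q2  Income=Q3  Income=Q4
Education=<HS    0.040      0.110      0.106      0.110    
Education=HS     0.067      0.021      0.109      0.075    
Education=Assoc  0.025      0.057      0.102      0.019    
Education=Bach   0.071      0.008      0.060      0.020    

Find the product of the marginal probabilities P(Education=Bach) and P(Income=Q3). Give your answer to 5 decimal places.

P(Education=Bach) = 0.071 + 0.008 + 0.060 + 0.020 = 0.159.
P(Income=Q3) = 0.106 + 0.109 + 0.102 + 0.060 = 0.377.
Product: 0.159 × 0.377 = 0.05994.

0.05994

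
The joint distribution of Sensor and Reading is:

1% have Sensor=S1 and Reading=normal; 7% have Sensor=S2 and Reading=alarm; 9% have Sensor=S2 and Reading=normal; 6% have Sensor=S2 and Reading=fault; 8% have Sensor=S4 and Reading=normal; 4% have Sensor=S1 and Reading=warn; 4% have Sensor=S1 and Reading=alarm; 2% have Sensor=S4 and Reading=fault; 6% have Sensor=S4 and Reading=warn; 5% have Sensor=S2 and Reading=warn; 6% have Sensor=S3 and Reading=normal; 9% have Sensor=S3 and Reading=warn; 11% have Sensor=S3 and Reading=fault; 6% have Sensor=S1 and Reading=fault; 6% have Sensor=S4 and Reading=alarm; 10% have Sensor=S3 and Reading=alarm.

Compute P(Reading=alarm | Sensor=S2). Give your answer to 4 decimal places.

P(Sensor=S2) = 0.09 + 0.05 + 0.07 + 0.06 = 0.27.
P(Reading=alarm | Sensor=S2) = 0.07/0.27 = 0.2593.

0.2593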